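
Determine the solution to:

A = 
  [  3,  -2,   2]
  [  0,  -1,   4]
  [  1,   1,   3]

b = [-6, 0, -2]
Row reduce the augmented matrix [A|b]:
R3 → R3 - (1/3)·R1
R3 → R3 + (5/3)·R2
REF = 
  [  3,  -2,   2,  -6]
  [  0,  -1,   4,   0]
  [  0,   0,   9,   0]

Back-substitution:
x₃ = 0 / 9 = 0
x₂ = (0 - (4)(0)) / (-1) = 0
x₁ = (-6 - (-2)(0) - (2)(0)) / 3 = -2

x = [-2, 0, 0]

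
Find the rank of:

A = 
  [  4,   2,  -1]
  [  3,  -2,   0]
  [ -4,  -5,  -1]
rank(A) = 3

Row reduce:
R2 → R2 - (3/4)·R1
R3 → R3 + (1)·R1
R3 → R3 - (6/7)·R2
REF = 
  [     4,      2,     -1]
  [     0,   -7/2,    3/4]
  [     0,      0, -37/14]
Pivot columns: 1, 2, 3 → 3 pivots.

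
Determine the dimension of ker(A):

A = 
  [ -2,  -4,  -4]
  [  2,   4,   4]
nullity(A) = 2

Row reduce:
R2 → R2 + (1)·R1
REF = 
  [ -2,  -4,  -4]
  [  0,   0,   0]
Pivot columns: 1 → 1 pivot.
rank(A) = 1, so nullity(A) = 3 - 1 = 2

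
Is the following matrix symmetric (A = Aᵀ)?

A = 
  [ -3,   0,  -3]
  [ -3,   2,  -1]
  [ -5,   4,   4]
No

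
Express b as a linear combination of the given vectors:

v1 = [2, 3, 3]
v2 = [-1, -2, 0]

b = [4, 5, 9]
c1 = 3, c2 = 2

b = 3·v1 + 2·v2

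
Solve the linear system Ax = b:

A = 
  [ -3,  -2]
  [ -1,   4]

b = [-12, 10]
x = [2, 3]

Row reduce the augmented matrix [A|b]:
R2 → R2 - (1/3)·R1
REF = 
  [  -3,   -2,  -12]
  [   0, 14/3,   14]

Back-substitution:
x₂ = 14 / (14/3) = 3
x₁ = (-12 - (-2)(3)) / (-3) = 2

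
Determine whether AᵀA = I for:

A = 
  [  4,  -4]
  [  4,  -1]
No

AᵀA = 
  [ 32, -20]
  [-20,  17]
≠ I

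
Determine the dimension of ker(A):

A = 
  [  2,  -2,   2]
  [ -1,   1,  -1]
nullity(A) = 2

Row reduce:
R2 → R2 + (1/2)·R1
REF = 
  [  2,  -2,   2]
  [  0,   0,   0]
Pivot columns: 1 → 1 pivot.
rank(A) = 1, so nullity(A) = 3 - 1 = 2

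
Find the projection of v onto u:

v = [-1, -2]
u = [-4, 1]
proj_u(v) = [-8/17, 2/17]

v·u = (-1)(-4) + (-2)(1) = 2
u·u = (-4)² + (1)² = 17
proj_u(v) = (v·u / u·u) × u = (2/17) × u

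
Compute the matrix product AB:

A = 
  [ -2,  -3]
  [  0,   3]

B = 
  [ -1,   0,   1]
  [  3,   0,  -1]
A is 2×2 and B is 2×3, so AB is 2×3. Each entry is (row of A)·(column of B):
AB[1,1] = (-2)(-1) + (-3)(3) = -7
AB[1,2] = (-2)(0) + (-3)(0) = 0
AB[1,3] = (-2)(1) + (-3)(-1) = 1
AB[2,1] = (0)(-1) + (3)(3) = 9
AB[2,2] = (0)(0) + (3)(0) = 0
AB[2,3] = (0)(1) + (3)(-1) = -3

AB = 
  [ -7,   0,   1]
  [  9,   0,  -3]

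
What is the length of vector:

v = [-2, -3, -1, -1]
3.873

||v||₂ = √((-2)² + (-3)² + (-1)² + (-1)²) = √15 = 3.873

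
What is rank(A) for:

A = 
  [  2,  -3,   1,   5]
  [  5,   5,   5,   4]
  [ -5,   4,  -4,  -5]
rank(A) = 3

Row reduce:
R2 → R2 - (5/2)·R1
R3 → R3 + (5/2)·R1
R3 → R3 + (7/25)·R2
REF = 
  [     2,     -3,      1,      5]
  [     0,   25/2,    5/2,  -17/2]
  [     0,      0,   -4/5, 128/25]
Pivot columns: 1, 2, 3 → 3 pivots.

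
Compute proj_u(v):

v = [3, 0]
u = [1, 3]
v·u = (3)(1) + (0)(3) = 3
u·u = (1)² + (3)² = 10
proj_u(v) = (v·u / u·u) × u = (3/10) × u

proj_u(v) = [3/10, 9/10]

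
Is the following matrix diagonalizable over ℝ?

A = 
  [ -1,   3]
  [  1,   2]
Yes

tr(A) = 1, det(A) = -5
Characteristic polynomial: λ² - tr(A)λ + det(A) = λ² - λ - 5
λ² - λ - 5 = 0  ⇒  λ = (1 ± √((-1)² - 4·(-5)))/2 = (1 ± √(21))/2
  = (1 + √21)/2,  (1 - √21)/2
Eigenvalues: (1 + √21)/2, (1 - √21)/2  (≈ 2.791, -1.791)
The two irrational eigenvalues are distinct (simple), so each has alg. mult. = geom. mult. = 1.
Sum of geometric multiplicities equals n, so A has n independent eigenvectors.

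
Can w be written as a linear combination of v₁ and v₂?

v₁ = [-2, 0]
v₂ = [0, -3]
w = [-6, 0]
Yes

Form the augmented matrix and row-reduce:
[v₁|v₂|w] = 
  [ -2,   0,  -6]
  [  0,  -3,   0]
(already in echelon form — no row operations needed)

No row of the form [0 0 | nonzero], so the system is consistent. Back-substitution gives c₁ = 3, c₂ = 0: w = (3)·v₁ + (0)·v₂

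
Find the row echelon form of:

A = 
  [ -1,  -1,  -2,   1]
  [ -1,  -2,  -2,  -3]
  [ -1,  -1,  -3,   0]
Row operations:
R2 → R2 - (1)·R1
R3 → R3 - (1)·R1

Resulting echelon form:
REF = 
  [ -1,  -1,  -2,   1]
  [  0,  -1,   0,  -4]
  [  0,   0,  -1,  -1]

Rank = 3 (number of non-zero pivot rows).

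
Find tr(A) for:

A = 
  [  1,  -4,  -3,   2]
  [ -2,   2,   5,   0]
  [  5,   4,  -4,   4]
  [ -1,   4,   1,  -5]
-6

tr(A) = 1 + 2 + -4 + -5 = -6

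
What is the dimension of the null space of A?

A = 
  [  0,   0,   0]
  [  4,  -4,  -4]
nullity(A) = 2

Row reduce:
Swap R1 ↔ R2
REF = 
  [  4,  -4,  -4]
  [  0,   0,   0]
Pivot columns: 1 → 1 pivot.
rank(A) = 1, so nullity(A) = 3 - 1 = 2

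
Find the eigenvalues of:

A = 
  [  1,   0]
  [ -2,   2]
λ = 2, 1

tr(A) = 3, det(A) = 2
Characteristic polynomial: λ² - tr(A)λ + det(A) = λ² - 3λ + 2
λ² - 3λ + 2 = (λ - 1)(λ - 2)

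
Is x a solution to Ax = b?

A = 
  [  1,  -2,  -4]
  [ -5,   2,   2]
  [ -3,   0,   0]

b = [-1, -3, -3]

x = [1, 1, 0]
Yes

Ax = [-1, -3, -3] = b ✓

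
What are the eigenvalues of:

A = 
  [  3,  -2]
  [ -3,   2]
tr(A) = 5, det(A) = 0
Characteristic polynomial: λ² - tr(A)λ + det(A) = λ² - 5λ
λ² - 5λ = λ(λ - 5)

λ = 5, 0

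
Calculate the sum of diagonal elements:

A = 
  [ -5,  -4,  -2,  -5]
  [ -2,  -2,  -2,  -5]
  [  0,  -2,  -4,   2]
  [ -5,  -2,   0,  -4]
-15

tr(A) = -5 + -2 + -4 + -4 = -15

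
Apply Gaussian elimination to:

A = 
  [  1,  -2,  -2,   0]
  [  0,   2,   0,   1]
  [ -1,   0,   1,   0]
Row operations:
R3 → R3 + (1)·R1
R3 → R3 + (1)·R2

Resulting echelon form:
REF = 
  [  1,  -2,  -2,   0]
  [  0,   2,   0,   1]
  [  0,   0,  -1,   1]

Rank = 3 (number of non-zero pivot rows).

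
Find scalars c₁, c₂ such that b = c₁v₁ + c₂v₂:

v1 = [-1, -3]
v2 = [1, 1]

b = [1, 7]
c1 = -3, c2 = -2

b = -3·v1 + -2·v2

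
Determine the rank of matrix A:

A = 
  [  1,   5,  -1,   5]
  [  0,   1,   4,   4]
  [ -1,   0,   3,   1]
rank(A) = 3

Row reduce:
R3 → R3 + (1)·R1
R3 → R3 - (5)·R2
REF = 
  [  1,   5,  -1,   5]
  [  0,   1,   4,   4]
  [  0,   0, -18, -14]
Pivot columns: 1, 2, 3 → 3 pivots.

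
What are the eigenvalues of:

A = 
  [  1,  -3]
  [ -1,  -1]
tr(A) = 0, det(A) = -4
Characteristic polynomial: λ² - tr(A)λ + det(A) = λ² - 4
λ² - 4 = (λ + 2)(λ - 2)

λ = 2, -2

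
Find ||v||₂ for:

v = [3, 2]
3.606

||v||₂ = √((3)² + (2)²) = √13 = 3.606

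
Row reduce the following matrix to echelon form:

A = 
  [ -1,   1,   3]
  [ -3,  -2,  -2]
Row operations:
R2 → R2 - (3)·R1

Resulting echelon form:
REF = 
  [ -1,   1,   3]
  [  0,  -5, -11]

Rank = 2 (number of non-zero pivot rows).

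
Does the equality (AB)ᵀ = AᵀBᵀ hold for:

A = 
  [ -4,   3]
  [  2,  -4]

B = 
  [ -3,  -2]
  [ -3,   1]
No

(AB)ᵀ = 
  [  3,   6]
  [ 11,  -8]

AᵀBᵀ = 
  [  8,  14]
  [ -1, -13]

The two matrices differ, so (AB)ᵀ ≠ AᵀBᵀ in general. The correct identity is (AB)ᵀ = BᵀAᵀ.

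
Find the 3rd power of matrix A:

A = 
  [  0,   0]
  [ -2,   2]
A² = A·A:
A²[1,1] = (0)(0) + (0)(-2) = 0
A²[1,2] = (0)(0) + (0)(2) = 0
A²[2,1] = (-2)(0) + (2)(-2) = -4
A²[2,2] = (-2)(0) + (2)(2) = 4
A² = 
  [  0,   0]
  [ -4,   4]

A^3 = A^2·A:
A^3[1,1] = (0)(0) + (0)(-2) = 0
A^3[1,2] = (0)(0) + (0)(2) = 0
A^3[2,1] = (-4)(0) + (4)(-2) = -8
A^3[2,2] = (-4)(0) + (4)(2) = 8
A^3 = 
  [  0,   0]
  [ -8,   8]

Therefore
A^3 = 
  [  0,   0]
  [ -8,   8]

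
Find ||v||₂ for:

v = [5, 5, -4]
8.124

||v||₂ = √((5)² + (5)² + (-4)²) = √66 = 8.124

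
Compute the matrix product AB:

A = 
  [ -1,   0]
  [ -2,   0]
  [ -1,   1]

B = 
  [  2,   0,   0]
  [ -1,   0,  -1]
A is 3×2 and B is 2×3, so AB is 3×3. Each entry is (row of A)·(column of B):
AB[1,1] = (-1)(2) + (0)(-1) = -2
AB[1,2] = (-1)(0) + (0)(0) = 0
AB[1,3] = (-1)(0) + (0)(-1) = 0
AB[2,1] = (-2)(2) + (0)(-1) = -4
AB[2,2] = (-2)(0) + (0)(0) = 0
AB[2,3] = (-2)(0) + (0)(-1) = 0
AB[3,1] = (-1)(2) + (1)(-1) = -3
AB[3,2] = (-1)(0) + (1)(0) = 0
AB[3,3] = (-1)(0) + (1)(-1) = -1

AB = 
  [ -2,   0,   0]
  [ -4,   0,   0]
  [ -3,   0,  -1]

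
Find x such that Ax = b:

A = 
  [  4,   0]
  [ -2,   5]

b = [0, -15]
x = [0, -3]

Row reduce the augmented matrix [A|b]:
R2 → R2 + (1/2)·R1
REF = 
  [  4,   0,   0]
  [  0,   5, -15]

Back-substitution:
x₂ = (-15) / 5 = -3
x₁ = (0 - (0)(-3)) / 4 = 0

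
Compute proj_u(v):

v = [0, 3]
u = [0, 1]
proj_u(v) = [0, 3]

v·u = (0)(0) + (3)(1) = 3
u·u = (0)² + (1)² = 1
proj_u(v) = (v·u / u·u) × u = (3/1) × u = (3) × u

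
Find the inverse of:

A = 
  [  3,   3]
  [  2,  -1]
det(A) = (3)(-1) - (3)(2) = -9
For a 2×2 matrix, A⁻¹ = (1/det(A)) · [[d, -b], [-c, a]]
    = (-1/9) · [[-1, -3], [-2, 3]]

A⁻¹ = 
  [ 1/9,  1/3]
  [ 2/9, -1/3]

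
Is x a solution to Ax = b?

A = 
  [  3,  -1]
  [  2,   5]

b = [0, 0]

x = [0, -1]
No

Ax = [1, -5] ≠ b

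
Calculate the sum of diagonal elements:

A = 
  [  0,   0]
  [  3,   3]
3

tr(A) = 0 + 3 = 3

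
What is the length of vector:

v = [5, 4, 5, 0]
8.124

||v||₂ = √((5)² + (4)² + (5)² + (0)²) = √66 = 8.124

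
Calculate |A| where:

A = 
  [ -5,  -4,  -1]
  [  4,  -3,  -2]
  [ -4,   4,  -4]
Cofactor expansion along row 1:
det(A) = (-5)·((-3)(-4) - (-2)(4)) - (-4)·((4)(-4) - (-2)(-4)) + (-1)·((4)(4) - (-3)(-4))
  = (-5)(20) - (-4)(-24) + (-1)(4)
  = -200

det(A) = -200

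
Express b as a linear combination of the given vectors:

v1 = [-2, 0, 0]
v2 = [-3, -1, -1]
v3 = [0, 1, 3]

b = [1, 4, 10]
c1 = 1, c2 = -1, c3 = 3

b = 1·v1 + -1·v2 + 3·v3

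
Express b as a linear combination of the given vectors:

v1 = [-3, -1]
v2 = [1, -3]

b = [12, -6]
c1 = -3, c2 = 3

b = -3·v1 + 3·v2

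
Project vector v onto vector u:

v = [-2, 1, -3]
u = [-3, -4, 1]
v·u = (-2)(-3) + (1)(-4) + (-3)(1) = -1
u·u = (-3)² + (-4)² + (1)² = 26
proj_u(v) = (v·u / u·u) × u = (-1/26) × u

proj_u(v) = [3/26, 2/13, -1/26]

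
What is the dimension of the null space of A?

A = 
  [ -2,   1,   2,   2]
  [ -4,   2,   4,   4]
nullity(A) = 3

Row reduce:
R2 → R2 - (2)·R1
REF = 
  [ -2,   1,   2,   2]
  [  0,   0,   0,   0]
Pivot columns: 1 → 1 pivot.
rank(A) = 1, so nullity(A) = 4 - 1 = 3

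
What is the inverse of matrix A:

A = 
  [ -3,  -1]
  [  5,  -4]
det(A) = (-3)(-4) - (-1)(5) = 17
For a 2×2 matrix, A⁻¹ = (1/det(A)) · [[d, -b], [-c, a]]
    = (1/17) · [[-4, 1], [-5, -3]]

A⁻¹ = 
  [-4/17,  1/17]
  [-5/17, -3/17]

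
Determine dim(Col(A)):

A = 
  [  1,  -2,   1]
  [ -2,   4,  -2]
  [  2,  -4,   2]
Row reduce:
R2 → R2 + (2)·R1
R3 → R3 - (2)·R1
REF = 
  [  1,  -2,   1]
  [  0,   0,   0]
  [  0,   0,   0]
Pivot columns: 1 → 1 pivot.
dim(Col(A)) = number of pivot columns = 1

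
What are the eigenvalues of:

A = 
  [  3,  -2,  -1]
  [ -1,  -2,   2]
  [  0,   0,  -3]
Characteristic polynomial: det(λI - A) = λ³ + 2λ² - 11λ - 24
Testing integer divisors of the constant term: p(-3) = 0, so (λ + 3) is a factor:
p(λ) = (λ + 3)(λ² - λ - 8)
λ² - λ - 8 = 0  ⇒  λ = (1 ± √((-1)² - 4·(-8)))/2 = (1 ± √(33))/2
  = (1 + √33)/2,  (1 - √33)/2

λ = -3, (1 + √33)/2, (1 - √33)/2  (≈ -3, 3.372, -2.372)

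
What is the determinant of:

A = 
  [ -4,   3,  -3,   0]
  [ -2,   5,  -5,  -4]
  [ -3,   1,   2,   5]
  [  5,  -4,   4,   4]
Cofactor expansion along row 1: det(A) = a₁₁M₁₁ - a₁₂M₁₂ + a₁₃M₁₃ - a₁₄M₁₄

M₁₁ = det[[5, -5, -4]; [1, 2, 5]; [-4, 4, 4]]
  = (5)·((2)(4) - (5)(4)) - (-5)·((1)(4) - (5)(-4)) + (-4)·((1)(4) - (2)(-4))
  = (5)(-12) - (-5)(24) + (-4)(12)
  = 12
M₁₂ = det[[-2, -5, -4]; [-3, 2, 5]; [5, 4, 4]]
  = (-2)·((2)(4) - (5)(4)) - (-5)·((-3)(4) - (5)(5)) + (-4)·((-3)(4) - (2)(5))
  = (-2)(-12) - (-5)(-37) + (-4)(-22)
  = -73
M₁₃ = det[[-2, 5, -4]; [-3, 1, 5]; [5, -4, 4]]
  = (-2)·((1)(4) - (5)(-4)) - (5)·((-3)(4) - (5)(5)) + (-4)·((-3)(-4) - (1)(5))
  = (-2)(24) - (5)(-37) + (-4)(7)
  = 109
M₁₄ = det[[-2, 5, -5]; [-3, 1, 2]; [5, -4, 4]]
  = (-2)·((1)(4) - (2)(-4)) - (5)·((-3)(4) - (2)(5)) + (-5)·((-3)(-4) - (1)(5))
  = (-2)(12) - (5)(-22) + (-5)(7)
  = 51

det(A) = (-4)(12) - (3)(-73) + (-3)(109) - (0)(51) = -156

det(A) = -156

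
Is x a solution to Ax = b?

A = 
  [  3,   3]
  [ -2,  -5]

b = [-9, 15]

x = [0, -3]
Yes

Ax = [-9, 15] = b ✓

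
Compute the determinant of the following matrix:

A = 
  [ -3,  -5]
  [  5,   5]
For a 2×2 matrix, det = ad - bc = (-3)(5) - (-5)(5) = 10

det(A) = 10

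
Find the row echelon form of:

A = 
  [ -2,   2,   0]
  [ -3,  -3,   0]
Row operations:
R2 → R2 - (3/2)·R1

Resulting echelon form:
REF = 
  [ -2,   2,   0]
  [  0,  -6,   0]

Rank = 2 (number of non-zero pivot rows).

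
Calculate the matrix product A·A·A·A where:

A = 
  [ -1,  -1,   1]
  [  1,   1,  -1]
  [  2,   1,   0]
A^4 = 
  [  2,   1,   0]
  [ -2,  -1,   0]
  [ -1,  -1,   1]

A² = A·A:
A²[1,1] = (-1)(-1) + (-1)(1) + (1)(2) = 2
A²[1,2] = (-1)(-1) + (-1)(1) + (1)(1) = 1
A²[1,3] = (-1)(1) + (-1)(-1) + (1)(0) = 0
A²[2,1] = (1)(-1) + (1)(1) + (-1)(2) = -2
A²[2,2] = (1)(-1) + (1)(1) + (-1)(1) = -1
A²[2,3] = (1)(1) + (1)(-1) + (-1)(0) = 0
A²[3,1] = (2)(-1) + (1)(1) + (0)(2) = -1
A²[3,2] = (2)(-1) + (1)(1) + (0)(1) = -1
A²[3,3] = (2)(1) + (1)(-1) + (0)(0) = 1
A² = 
  [  2,   1,   0]
  [ -2,  -1,   0]
  [ -1,  -1,   1]

A^3 = A^2·A:
A^3[1,1] = (2)(-1) + (1)(1) + (0)(2) = -1
A^3[1,2] = (2)(-1) + (1)(1) + (0)(1) = -1
A^3[1,3] = (2)(1) + (1)(-1) + (0)(0) = 1
A^3[2,1] = (-2)(-1) + (-1)(1) + (0)(2) = 1
A^3[2,2] = (-2)(-1) + (-1)(1) + (0)(1) = 1
A^3[2,3] = (-2)(1) + (-1)(-1) + (0)(0) = -1
A^3[3,1] = (-1)(-1) + (-1)(1) + (1)(2) = 2
A^3[3,2] = (-1)(-1) + (-1)(1) + (1)(1) = 1
A^3[3,3] = (-1)(1) + (-1)(-1) + (1)(0) = 0
A^3 = 
  [ -1,  -1,   1]
  [  1,   1,  -1]
  [  2,   1,   0]

A^4 = A^3·A:
A^4[1,1] = (-1)(-1) + (-1)(1) + (1)(2) = 2
A^4[1,2] = (-1)(-1) + (-1)(1) + (1)(1) = 1
A^4[1,3] = (-1)(1) + (-1)(-1) + (1)(0) = 0
A^4[2,1] = (1)(-1) + (1)(1) + (-1)(2) = -2
A^4[2,2] = (1)(-1) + (1)(1) + (-1)(1) = -1
A^4[2,3] = (1)(1) + (1)(-1) + (-1)(0) = 0
A^4[3,1] = (2)(-1) + (1)(1) + (0)(2) = -1
A^4[3,2] = (2)(-1) + (1)(1) + (0)(1) = -1
A^4[3,3] = (2)(1) + (1)(-1) + (0)(0) = 1
A^4 = 
  [  2,   1,   0]
  [ -2,  -1,   0]
  [ -1,  -1,   1]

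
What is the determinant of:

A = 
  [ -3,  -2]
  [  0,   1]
-3

For a 2×2 matrix, det = ad - bc = (-3)(1) - (-2)(0) = -3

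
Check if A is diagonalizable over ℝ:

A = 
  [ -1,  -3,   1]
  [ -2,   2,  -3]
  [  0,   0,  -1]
Yes

Characteristic polynomial: det(λI - A) = λ³ - 9λ - 8
Testing integer divisors of the constant term: p(-1) = 0, so (λ + 1) is a factor:
p(λ) = (λ + 1)(λ² - λ - 8)
λ² - λ - 8 = 0  ⇒  λ = (1 ± √((-1)² - 4·(-8)))/2 = (1 ± √(33))/2
  = (1 + √33)/2,  (1 - √33)/2
Eigenvalues: -1, (1 + √33)/2, (1 - √33)/2  (≈ -1, 3.372, -2.372)
The two irrational eigenvalues are distinct (simple), so each has alg. mult. = geom. mult. = 1.
λ=-1: alg. mult. = 1, geom. mult. = 3 - rank(A - (-1)I) = 3 - 2 = 1
Sum of geometric multiplicities equals n, so A has n independent eigenvectors.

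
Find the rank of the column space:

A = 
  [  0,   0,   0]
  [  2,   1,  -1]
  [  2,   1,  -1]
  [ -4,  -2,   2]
Row reduce:
Swap R1 ↔ R2
R3 → R3 - (1)·R1
R4 → R4 + (2)·R1
REF = 
  [  2,   1,  -1]
  [  0,   0,   0]
  [  0,   0,   0]
  [  0,   0,   0]
Pivot columns: 1 → 1 pivot.
dim(Col(A)) = number of pivot columns = 1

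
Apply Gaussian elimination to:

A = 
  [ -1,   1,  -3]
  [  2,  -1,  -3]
Row operations:
R2 → R2 + (2)·R1

Resulting echelon form:
REF = 
  [ -1,   1,  -3]
  [  0,   1,  -9]

Rank = 2 (number of non-zero pivot rows).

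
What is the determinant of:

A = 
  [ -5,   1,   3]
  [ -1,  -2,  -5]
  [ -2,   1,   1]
Cofactor expansion along row 1:
det(A) = (-5)·((-2)(1) - (-5)(1)) - (1)·((-1)(1) - (-5)(-2)) + (3)·((-1)(1) - (-2)(-2))
  = (-5)(3) - (1)(-11) + (3)(-5)
  = -19

det(A) = -19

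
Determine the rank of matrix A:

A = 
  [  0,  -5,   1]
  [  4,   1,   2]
rank(A) = 2

Row reduce:
Swap R1 ↔ R2
REF = 
  [  4,   1,   2]
  [  0,  -5,   1]
Pivot columns: 1, 2 → 2 pivots.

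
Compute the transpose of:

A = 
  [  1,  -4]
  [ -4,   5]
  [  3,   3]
Aᵀ = 
  [  1,  -4,   3]
  [ -4,   5,   3]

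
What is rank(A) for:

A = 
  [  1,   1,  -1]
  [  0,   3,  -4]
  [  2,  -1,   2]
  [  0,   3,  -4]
rank(A) = 2

Row reduce:
R3 → R3 - (2)·R1
R3 → R3 + (1)·R2
R4 → R4 - (1)·R2
REF = 
  [  1,   1,  -1]
  [  0,   3,  -4]
  [  0,   0,   0]
  [  0,   0,   0]
Pivot columns: 1, 2 → 2 pivots.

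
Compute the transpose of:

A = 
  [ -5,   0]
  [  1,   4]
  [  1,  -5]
Aᵀ = 
  [ -5,   1,   1]
  [  0,   4,  -5]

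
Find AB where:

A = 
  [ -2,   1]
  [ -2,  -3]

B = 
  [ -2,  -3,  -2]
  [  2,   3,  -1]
AB = 
  [  6,   9,   3]
  [ -2,  -3,   7]

A is 2×2 and B is 2×3, so AB is 2×3. Each entry is (row of A)·(column of B):
AB[1,1] = (-2)(-2) + (1)(2) = 6
AB[1,2] = (-2)(-3) + (1)(3) = 9
AB[1,3] = (-2)(-2) + (1)(-1) = 3
AB[2,1] = (-2)(-2) + (-3)(2) = -2
AB[2,2] = (-2)(-3) + (-3)(3) = -3
AB[2,3] = (-2)(-2) + (-3)(-1) = 7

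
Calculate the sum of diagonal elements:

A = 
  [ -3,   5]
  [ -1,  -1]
-4

tr(A) = -3 + -1 = -4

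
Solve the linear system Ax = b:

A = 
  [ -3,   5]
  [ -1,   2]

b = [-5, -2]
Row reduce the augmented matrix [A|b]:
R2 → R2 - (1/3)·R1
REF = 
  [  -3,    5,   -5]
  [   0,  1/3, -1/3]

Back-substitution:
x₂ = (-1/3) / (1/3) = -1
x₁ = (-5 - (5)(-1)) / (-3) = 0

x = [0, -1]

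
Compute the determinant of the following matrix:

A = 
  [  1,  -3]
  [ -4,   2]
-10

For a 2×2 matrix, det = ad - bc = (1)(2) - (-3)(-4) = -10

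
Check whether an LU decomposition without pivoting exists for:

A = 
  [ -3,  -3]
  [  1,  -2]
Yes.
A[1,1] = -3 ≠ 0, so Gaussian elimination proceeds without a row swap: multiplier ℓ₂₁ = (1)/(-3) = -1/3, and U[2,2] = -2 - (-1/3)(-3) = -3.
L = 
  [   1,    0]
  [-1/3,    1]
U = 
  [ -3,  -3]
  [  0,  -3]
Check row 2 of LU: [(-1/3)(-3), (-1/3)(-3) + (-3)] = [1, -2] = row 2 of A ✓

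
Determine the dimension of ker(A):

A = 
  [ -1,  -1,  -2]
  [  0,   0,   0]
nullity(A) = 2

Row reduce:
(no row operations needed)
REF = 
  [ -1,  -1,  -2]
  [  0,   0,   0]
Pivot columns: 1 → 1 pivot.
rank(A) = 1, so nullity(A) = 3 - 1 = 2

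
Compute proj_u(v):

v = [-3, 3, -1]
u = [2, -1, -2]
proj_u(v) = [-14/9, 7/9, 14/9]

v·u = (-3)(2) + (3)(-1) + (-1)(-2) = -7
u·u = (2)² + (-1)² + (-2)² = 9
proj_u(v) = (v·u / u·u) × u = (-7/9) × u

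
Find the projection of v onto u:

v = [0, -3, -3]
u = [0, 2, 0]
v·u = (0)(0) + (-3)(2) + (-3)(0) = -6
u·u = (0)² + (2)² + (0)² = 4
proj_u(v) = (v·u / u·u) × u = (-6/4) × u = (-3/2) × u

proj_u(v) = [0, -3, 0]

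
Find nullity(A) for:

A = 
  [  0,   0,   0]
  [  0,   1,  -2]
nullity(A) = 2

Row reduce:
Swap R1 ↔ R2
REF = 
  [  0,   1,  -2]
  [  0,   0,   0]
Pivot columns: 2 → 1 pivot.
rank(A) = 1, so nullity(A) = 3 - 1 = 2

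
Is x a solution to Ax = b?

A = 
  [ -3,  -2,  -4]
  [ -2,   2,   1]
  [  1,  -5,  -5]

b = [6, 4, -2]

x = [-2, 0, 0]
Yes

Ax = [6, 4, -2] = b ✓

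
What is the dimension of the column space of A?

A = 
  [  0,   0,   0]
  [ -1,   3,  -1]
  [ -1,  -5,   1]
Row reduce:
Swap R1 ↔ R2
R3 → R3 - (1)·R1
Swap R2 ↔ R3
REF = 
  [ -1,   3,  -1]
  [  0,  -8,   2]
  [  0,   0,   0]
Pivot columns: 1, 2 → 2 pivots.
dim(Col(A)) = number of pivot columns = 2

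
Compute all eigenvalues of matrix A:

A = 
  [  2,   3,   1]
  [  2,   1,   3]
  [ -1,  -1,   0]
Characteristic polynomial: det(λI - A) = λ³ - 3λ² + 4
Testing integer divisors of the constant term: p(-1) = 0, so (λ + 1) is a factor:
p(λ) = (λ + 1)(λ² - 4λ + 4)
λ² - 4λ + 4 = (λ - 2)²

λ = -1, 2, 2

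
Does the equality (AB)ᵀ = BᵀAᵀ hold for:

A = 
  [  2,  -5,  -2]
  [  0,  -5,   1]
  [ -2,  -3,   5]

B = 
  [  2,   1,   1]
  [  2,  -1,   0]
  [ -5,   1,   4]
Yes

(AB)ᵀ = 
  [  4, -15, -35]
  [  5,   6,   6]
  [ -6,   4,  18]

BᵀAᵀ = 
  [  4, -15, -35]
  [  5,   6,   6]
  [ -6,   4,  18]

Both sides are equal — this is the standard identity (AB)ᵀ = BᵀAᵀ, which holds for all A, B.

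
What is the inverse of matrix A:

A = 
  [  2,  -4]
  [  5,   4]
det(A) = (2)(4) - (-4)(5) = 28
For a 2×2 matrix, A⁻¹ = (1/det(A)) · [[d, -b], [-c, a]]
    = (1/28) · [[4, 4], [-5, 2]]

A⁻¹ = 
  [  1/7,   1/7]
  [-5/28,  1/14]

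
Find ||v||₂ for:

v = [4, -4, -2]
6

||v||₂ = √((4)² + (-4)² + (-2)²) = √36 = 6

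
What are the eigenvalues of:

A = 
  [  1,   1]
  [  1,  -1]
tr(A) = 0, det(A) = -2
Characteristic polynomial: λ² - tr(A)λ + det(A) = λ² - 2
λ² - 2 = 0  ⇒  λ = (0 ± √((0)² - 4·(-2)))/2 = (0 ± √(8))/2
  = √2,  -√2

λ = √2, -√2  (≈ 1.414, -1.414)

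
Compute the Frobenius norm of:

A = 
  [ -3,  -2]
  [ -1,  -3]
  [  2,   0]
||A||_F = 5.196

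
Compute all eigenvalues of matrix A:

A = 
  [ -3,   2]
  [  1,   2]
tr(A) = -1, det(A) = -8
Characteristic polynomial: λ² - tr(A)λ + det(A) = λ² + λ - 8
λ² + λ - 8 = 0  ⇒  λ = (-1 ± √((1)² - 4·(-8)))/2 = (-1 ± √(33))/2
  = (-1 + √33)/2,  (-1 - √33)/2

λ = (-1 + √33)/2, (-1 - √33)/2  (≈ 2.372, -3.372)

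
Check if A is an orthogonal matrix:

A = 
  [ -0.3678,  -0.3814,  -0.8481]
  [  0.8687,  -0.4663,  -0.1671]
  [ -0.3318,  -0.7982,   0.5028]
Yes

AᵀA = 
  [  1,   0,  -0.0001]
  [  0,   1,   0]
  [ -0.0001,   0,   1]
≈ I (equal to I up to the 4-dp rounding of the entries)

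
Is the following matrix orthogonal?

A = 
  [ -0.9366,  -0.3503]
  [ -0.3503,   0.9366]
Yes

AᵀA = 
  [  0.9999,   0]
  [  0,   0.9999]
≈ I (equal to I up to the 4-dp rounding of the entries)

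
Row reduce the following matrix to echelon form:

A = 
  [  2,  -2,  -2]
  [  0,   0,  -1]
Row operations:
No row operations needed (already in echelon form).

Resulting echelon form:
REF = 
  [  2,  -2,  -2]
  [  0,   0,  -1]

Rank = 2 (number of non-zero pivot rows).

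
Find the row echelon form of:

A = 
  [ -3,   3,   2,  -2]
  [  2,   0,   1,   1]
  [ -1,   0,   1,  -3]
Row operations:
R2 → R2 + (2/3)·R1
R3 → R3 - (1/3)·R1
R3 → R3 + (1/2)·R2

Resulting echelon form:
REF = 
  [  -3,    3,    2,   -2]
  [   0,    2,  7/3, -1/3]
  [   0,    0,  3/2, -5/2]

Rank = 3 (number of non-zero pivot rows).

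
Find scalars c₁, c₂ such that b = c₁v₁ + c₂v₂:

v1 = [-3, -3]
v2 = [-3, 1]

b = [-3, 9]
c1 = -2, c2 = 3

b = -2·v1 + 3·v2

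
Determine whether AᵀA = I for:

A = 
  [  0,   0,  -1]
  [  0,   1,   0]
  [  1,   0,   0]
Yes

AᵀA = 
  [  1,   0,   0]
  [  0,   1,   0]
  [  0,   0,   1]
= I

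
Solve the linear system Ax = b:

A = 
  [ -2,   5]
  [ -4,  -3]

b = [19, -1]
Row reduce the augmented matrix [A|b]:
R2 → R2 - (2)·R1
REF = 
  [ -2,   5,  19]
  [  0, -13, -39]

Back-substitution:
x₂ = (-39) / (-13) = 3
x₁ = (19 - (5)(3)) / (-2) = -2

x = [-2, 3]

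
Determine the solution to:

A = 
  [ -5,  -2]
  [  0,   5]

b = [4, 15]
x = [-2, 3]

Row reduce the augmented matrix [A|b]:
(already in echelon form)
REF = 
  [ -5,  -2,   4]
  [  0,   5,  15]

Back-substitution:
x₂ = 15 / 5 = 3
x₁ = (4 - (-2)(3)) / (-5) = -2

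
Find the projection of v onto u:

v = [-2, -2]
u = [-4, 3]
v·u = (-2)(-4) + (-2)(3) = 2
u·u = (-4)² + (3)² = 25
proj_u(v) = (v·u / u·u) × u = (2/25) × u

proj_u(v) = [-8/25, 6/25]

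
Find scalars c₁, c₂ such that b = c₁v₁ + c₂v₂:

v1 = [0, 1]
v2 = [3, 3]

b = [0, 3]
c1 = 3, c2 = 0

b = 3·v1 + 0·v2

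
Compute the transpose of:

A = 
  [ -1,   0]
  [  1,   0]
Aᵀ = 
  [ -1,   1]
  [  0,   0]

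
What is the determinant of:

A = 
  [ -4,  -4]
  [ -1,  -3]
8

For a 2×2 matrix, det = ad - bc = (-4)(-3) - (-4)(-1) = 8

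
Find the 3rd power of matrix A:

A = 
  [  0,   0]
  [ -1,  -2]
A² = A·A:
A²[1,1] = (0)(0) + (0)(-1) = 0
A²[1,2] = (0)(0) + (0)(-2) = 0
A²[2,1] = (-1)(0) + (-2)(-1) = 2
A²[2,2] = (-1)(0) + (-2)(-2) = 4
A² = 
  [  0,   0]
  [  2,   4]

A^3 = A^2·A:
A^3[1,1] = (0)(0) + (0)(-1) = 0
A^3[1,2] = (0)(0) + (0)(-2) = 0
A^3[2,1] = (2)(0) + (4)(-1) = -4
A^3[2,2] = (2)(0) + (4)(-2) = -8
A^3 = 
  [  0,   0]
  [ -4,  -8]

Therefore
A^3 = 
  [  0,   0]
  [ -4,  -8]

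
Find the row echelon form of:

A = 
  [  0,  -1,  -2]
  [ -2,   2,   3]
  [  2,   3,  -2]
Row operations:
Swap R1 ↔ R2
R3 → R3 + (1)·R1
R3 → R3 + (5)·R2

Resulting echelon form:
REF = 
  [ -2,   2,   3]
  [  0,  -1,  -2]
  [  0,   0,  -9]

Rank = 3 (number of non-zero pivot rows).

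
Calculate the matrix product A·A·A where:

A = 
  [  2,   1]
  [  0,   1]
A^3 = 
  [  8,   7]
  [  0,   1]

A² = A·A:
A²[1,1] = (2)(2) + (1)(0) = 4
A²[1,2] = (2)(1) + (1)(1) = 3
A²[2,1] = (0)(2) + (1)(0) = 0
A²[2,2] = (0)(1) + (1)(1) = 1
A² = 
  [  4,   3]
  [  0,   1]

A^3 = A^2·A:
A^3[1,1] = (4)(2) + (3)(0) = 8
A^3[1,2] = (4)(1) + (3)(1) = 7
A^3[2,1] = (0)(2) + (1)(0) = 0
A^3[2,2] = (0)(1) + (1)(1) = 1
A^3 = 
  [  8,   7]
  [  0,   1]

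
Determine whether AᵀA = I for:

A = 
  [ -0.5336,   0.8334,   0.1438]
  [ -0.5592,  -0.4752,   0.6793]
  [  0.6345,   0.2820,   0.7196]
Yes

AᵀA = 
  [  1,   0,   0]
  [  0,   0.9999,   0]
  [  0,   0,   1]
≈ I (equal to I up to the 4-dp rounding of the entries)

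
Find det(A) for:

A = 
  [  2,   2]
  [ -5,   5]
20

For a 2×2 matrix, det = ad - bc = (2)(5) - (2)(-5) = 20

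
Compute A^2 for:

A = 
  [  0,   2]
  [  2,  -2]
A² = A·A:
A²[1,1] = (0)(0) + (2)(2) = 4
A²[1,2] = (0)(2) + (2)(-2) = -4
A²[2,1] = (2)(0) + (-2)(2) = -4
A²[2,2] = (2)(2) + (-2)(-2) = 8
A² = 
  [  4,  -4]
  [ -4,   8]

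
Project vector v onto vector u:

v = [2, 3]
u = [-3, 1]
v·u = (2)(-3) + (3)(1) = -3
u·u = (-3)² + (1)² = 10
proj_u(v) = (v·u / u·u) × u = (-3/10) × u

proj_u(v) = [9/10, -3/10]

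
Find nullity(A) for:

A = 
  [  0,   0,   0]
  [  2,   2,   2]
nullity(A) = 2

Row reduce:
Swap R1 ↔ R2
REF = 
  [  2,   2,   2]
  [  0,   0,   0]
Pivot columns: 1 → 1 pivot.
rank(A) = 1, so nullity(A) = 3 - 1 = 2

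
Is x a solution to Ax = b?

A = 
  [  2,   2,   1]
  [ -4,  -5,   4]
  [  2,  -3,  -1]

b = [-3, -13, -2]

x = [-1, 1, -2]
No

Ax = [-2, -9, -3] ≠ b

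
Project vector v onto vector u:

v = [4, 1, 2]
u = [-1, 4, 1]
v·u = (4)(-1) + (1)(4) + (2)(1) = 2
u·u = (-1)² + (4)² + (1)² = 18
proj_u(v) = (v·u / u·u) × u = (2/18) × u = (1/9) × u

proj_u(v) = [-1/9, 4/9, 1/9]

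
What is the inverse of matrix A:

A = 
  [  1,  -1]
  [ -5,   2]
det(A) = (1)(2) - (-1)(-5) = -3
For a 2×2 matrix, A⁻¹ = (1/det(A)) · [[d, -b], [-c, a]]
    = (-1/3) · [[2, 1], [5, 1]]

A⁻¹ = 
  [-2/3, -1/3]
  [-5/3, -1/3]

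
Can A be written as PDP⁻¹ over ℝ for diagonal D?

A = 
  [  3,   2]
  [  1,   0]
Yes

tr(A) = 3, det(A) = -2
Characteristic polynomial: λ² - tr(A)λ + det(A) = λ² - 3λ - 2
λ² - 3λ - 2 = 0  ⇒  λ = (3 ± √((-3)² - 4·(-2)))/2 = (3 ± √(17))/2
  = (3 + √17)/2,  (3 - √17)/2
Eigenvalues: (3 + √17)/2, (3 - √17)/2  (≈ 3.562, -0.5616)
The two irrational eigenvalues are distinct (simple), so each has alg. mult. = geom. mult. = 1.
Sum of geometric multiplicities equals n, so A has n independent eigenvectors.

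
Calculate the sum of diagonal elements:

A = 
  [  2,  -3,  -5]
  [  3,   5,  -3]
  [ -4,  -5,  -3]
4

tr(A) = 2 + 5 + -3 = 4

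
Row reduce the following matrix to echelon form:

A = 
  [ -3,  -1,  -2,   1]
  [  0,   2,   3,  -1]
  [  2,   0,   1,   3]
Row operations:
R3 → R3 + (2/3)·R1
R3 → R3 + (1/3)·R2

Resulting echelon form:
REF = 
  [  -3,   -1,   -2,    1]
  [   0,    2,    3,   -1]
  [   0,    0,  2/3, 10/3]

Rank = 3 (number of non-zero pivot rows).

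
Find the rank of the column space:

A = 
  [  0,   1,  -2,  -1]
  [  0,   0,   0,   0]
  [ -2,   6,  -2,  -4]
dim(Col(A)) = 2

Row reduce:
Swap R1 ↔ R3
Swap R2 ↔ R3
REF = 
  [ -2,   6,  -2,  -4]
  [  0,   1,  -2,  -1]
  [  0,   0,   0,   0]
Pivot columns: 1, 2 → 2 pivots.
dim(Col(A)) = number of pivot columns = 2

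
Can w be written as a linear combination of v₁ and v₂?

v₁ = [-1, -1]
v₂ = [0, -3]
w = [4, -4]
Yes

Form the augmented matrix and row-reduce:
[v₁|v₂|w] = 
  [ -1,   0,   4]
  [ -1,  -3,  -4]
R2 → R2 - (1)·R1
REF = 
  [ -1,   0,   4]
  [  0,  -3,  -8]

No row of the form [0 0 | nonzero], so the system is consistent. Back-substitution gives c₁ = -4, c₂ = 8/3: w = (-4)·v₁ + (8/3)·v₂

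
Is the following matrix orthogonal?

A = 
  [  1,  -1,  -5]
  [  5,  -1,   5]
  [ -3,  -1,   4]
No

AᵀA = 
  [ 35,  -3,   8]
  [ -3,   3,  -4]
  [  8,  -4,  66]
≠ I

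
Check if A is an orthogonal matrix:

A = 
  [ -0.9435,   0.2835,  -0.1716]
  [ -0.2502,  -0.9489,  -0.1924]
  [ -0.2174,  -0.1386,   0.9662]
Yes

AᵀA = 
  [  1.0001,   0.0001,   0]
  [  0.0001,   1,   0]
  [  0,   0,   1]
≈ I (equal to I up to the 4-dp rounding of the entries)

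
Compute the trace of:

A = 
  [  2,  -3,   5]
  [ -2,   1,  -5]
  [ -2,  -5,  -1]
2

tr(A) = 2 + 1 + -1 = 2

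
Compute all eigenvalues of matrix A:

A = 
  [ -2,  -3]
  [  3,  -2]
tr(A) = -4, det(A) = 13
Characteristic polynomial: λ² - tr(A)λ + det(A) = λ² + 4λ + 13
λ² + 4λ + 13 = 0  ⇒  λ = (-4 ± √((4)² - 4·(13)))/2 = (-4 ± √(-36))/2
  = -2 + 3i,  -2 - 3i

λ = -2 + 3i, -2 - 3i  (≈ -2 + 3i, -2 - 3i)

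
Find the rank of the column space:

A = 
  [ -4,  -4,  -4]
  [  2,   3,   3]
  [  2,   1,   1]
Row reduce:
R2 → R2 + (1/2)·R1
R3 → R3 + (1/2)·R1
R3 → R3 + (1)·R2
REF = 
  [ -4,  -4,  -4]
  [  0,   1,   1]
  [  0,   0,   0]
Pivot columns: 1, 2 → 2 pivots.
dim(Col(A)) = number of pivot columns = 2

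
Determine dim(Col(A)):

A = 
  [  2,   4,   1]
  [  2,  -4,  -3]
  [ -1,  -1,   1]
Row reduce:
R2 → R2 - (1)·R1
R3 → R3 + (1/2)·R1
R3 → R3 + (1/8)·R2
REF = 
  [  2,   4,   1]
  [  0,  -8,  -4]
  [  0,   0,   1]
Pivot columns: 1, 2, 3 → 3 pivots.
dim(Col(A)) = number of pivot columns = 3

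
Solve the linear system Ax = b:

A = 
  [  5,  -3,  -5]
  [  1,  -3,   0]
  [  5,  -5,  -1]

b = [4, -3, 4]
x = [3, 2, 1]

Row reduce the augmented matrix [A|b]:
R2 → R2 - (1/5)·R1
R3 → R3 - (1)·R1
R3 → R3 - (5/6)·R2
REF = 
  [    5,    -3,    -5,     4]
  [    0, -12/5,     1, -19/5]
  [    0,     0,  19/6,  19/6]

Back-substitution:
x₃ = (19/6) / (19/6) = 1
x₂ = (-19/5 - (1)(1)) / (-12/5) = 2
x₁ = (4 - (-3)(2) - (-5)(1)) / 5 = 3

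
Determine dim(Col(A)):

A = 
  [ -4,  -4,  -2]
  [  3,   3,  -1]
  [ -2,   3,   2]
dim(Col(A)) = 3

Row reduce:
R2 → R2 + (3/4)·R1
R3 → R3 - (1/2)·R1
Swap R2 ↔ R3
REF = 
  [  -4,   -4,   -2]
  [   0,    5,    3]
  [   0,    0, -5/2]
Pivot columns: 1, 2, 3 → 3 pivots.
dim(Col(A)) = number of pivot columns = 3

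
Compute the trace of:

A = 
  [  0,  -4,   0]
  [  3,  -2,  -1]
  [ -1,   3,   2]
0

tr(A) = 0 + -2 + 2 = 0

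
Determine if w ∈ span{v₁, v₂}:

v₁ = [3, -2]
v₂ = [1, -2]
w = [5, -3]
Yes

Form the augmented matrix and row-reduce:
[v₁|v₂|w] = 
  [  3,   1,   5]
  [ -2,  -2,  -3]
R2 → R2 + (2/3)·R1
REF = 
  [   3,    1,    5]
  [   0, -4/3,  1/3]

No row of the form [0 0 | nonzero], so the system is consistent. Back-substitution gives c₁ = 7/4, c₂ = -1/4: w = (7/4)·v₁ + (-1/4)·v₂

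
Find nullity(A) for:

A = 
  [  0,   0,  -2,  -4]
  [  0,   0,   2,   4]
nullity(A) = 3

Row reduce:
R2 → R2 + (1)·R1
REF = 
  [  0,   0,  -2,  -4]
  [  0,   0,   0,   0]
Pivot columns: 3 → 1 pivot.
rank(A) = 1, so nullity(A) = 4 - 1 = 3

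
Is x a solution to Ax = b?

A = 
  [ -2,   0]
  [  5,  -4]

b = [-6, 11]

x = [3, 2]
No

Ax = [-6, 7] ≠ b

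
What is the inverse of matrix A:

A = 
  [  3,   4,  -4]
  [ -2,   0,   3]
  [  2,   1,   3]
det(A) = (3)·((0)(3) - (3)(1)) - (4)·((-2)(3) - (3)(2)) + (-4)·((-2)(1) - (0)(2))
  = (3)(-3) - (4)(-12) + (-4)(-2)
  = 47
det(A) = 47 ≠ 0, so A is invertible.

Cofactors Cᵢⱼ = (-1)ⁱ⁺ʲ·Mᵢⱼ:
C = 
  [ -3,  12,  -2]
  [-16,  17,   5]
  [ 12,  -1,   8]

adj(A) = Cᵀ:
adj(A) = 
  [ -3, -16,  12]
  [ 12,  17,  -1]
  [ -2,   5,   8]

A⁻¹ = (1/47) · adj(A):
A⁻¹ = 
  [ -3/47, -16/47,  12/47]
  [ 12/47,  17/47,  -1/47]
  [ -2/47,   5/47,   8/47]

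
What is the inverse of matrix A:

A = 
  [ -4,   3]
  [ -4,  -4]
det(A) = (-4)(-4) - (3)(-4) = 28
For a 2×2 matrix, A⁻¹ = (1/det(A)) · [[d, -b], [-c, a]]
    = (1/28) · [[-4, -3], [4, -4]]

A⁻¹ = 
  [ -1/7, -3/28]
  [  1/7,  -1/7]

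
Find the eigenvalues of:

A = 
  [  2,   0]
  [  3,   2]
tr(A) = 4, det(A) = 4
Characteristic polynomial: λ² - tr(A)λ + det(A) = λ² - 4λ + 4
λ² - 4λ + 4 = (λ - 2)²

λ = 2, 2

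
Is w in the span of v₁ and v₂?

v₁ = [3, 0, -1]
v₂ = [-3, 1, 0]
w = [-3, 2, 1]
No

Form the augmented matrix and row-reduce:
[v₁|v₂|w] = 
  [  3,  -3,  -3]
  [  0,   1,   2]
  [ -1,   0,   1]
R3 → R3 + (1/3)·R1
R3 → R3 + (1)·R2
REF = 
  [  3,  -3,  -3]
  [  0,   1,   2]
  [  0,   0,   2]

Row 3 reads [0 0 | 2], i.e. 0 = 2, so the system is inconsistent and w ∉ span{v₁, v₂}.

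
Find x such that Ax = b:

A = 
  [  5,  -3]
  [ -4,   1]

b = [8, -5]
Row reduce the augmented matrix [A|b]:
R2 → R2 + (4/5)·R1
REF = 
  [   5,   -3,    8]
  [   0, -7/5,  7/5]

Back-substitution:
x₂ = (7/5) / (-7/5) = -1
x₁ = (8 - (-3)(-1)) / 5 = 1

x = [1, -1]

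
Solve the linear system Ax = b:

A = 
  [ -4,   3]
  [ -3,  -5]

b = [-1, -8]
x = [1, 1]

Row reduce the augmented matrix [A|b]:
R2 → R2 - (3/4)·R1
REF = 
  [   -4,     3,    -1]
  [    0, -29/4, -29/4]

Back-substitution:
x₂ = (-29/4) / (-29/4) = 1
x₁ = (-1 - (3)(1)) / (-4) = 1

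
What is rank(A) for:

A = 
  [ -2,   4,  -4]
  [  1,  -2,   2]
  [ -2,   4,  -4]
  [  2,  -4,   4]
rank(A) = 1

Row reduce:
R2 → R2 + (1/2)·R1
R3 → R3 - (1)·R1
R4 → R4 + (1)·R1
REF = 
  [ -2,   4,  -4]
  [  0,   0,   0]
  [  0,   0,   0]
  [  0,   0,   0]
Pivot columns: 1 → 1 pivot.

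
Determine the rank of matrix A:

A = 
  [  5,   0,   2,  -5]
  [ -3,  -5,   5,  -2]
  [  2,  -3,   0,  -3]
rank(A) = 3

Row reduce:
R2 → R2 + (3/5)·R1
R3 → R3 - (2/5)·R1
R3 → R3 - (3/5)·R2
REF = 
  [      5,       0,       2,      -5]
  [      0,      -5,    31/5,      -5]
  [      0,       0, -113/25,       2]
Pivot columns: 1, 2, 3 → 3 pivots.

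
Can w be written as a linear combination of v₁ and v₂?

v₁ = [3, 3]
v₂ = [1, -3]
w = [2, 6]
Yes

Form the augmented matrix and row-reduce:
[v₁|v₂|w] = 
  [  3,   1,   2]
  [  3,  -3,   6]
R2 → R2 - (1)·R1
REF = 
  [  3,   1,   2]
  [  0,  -4,   4]

No row of the form [0 0 | nonzero], so the system is consistent. Back-substitution gives c₁ = 1, c₂ = -1: w = (1)·v₁ + (-1)·v₂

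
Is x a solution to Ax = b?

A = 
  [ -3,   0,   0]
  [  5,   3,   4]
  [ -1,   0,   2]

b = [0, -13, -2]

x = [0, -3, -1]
Yes

Ax = [0, -13, -2] = b ✓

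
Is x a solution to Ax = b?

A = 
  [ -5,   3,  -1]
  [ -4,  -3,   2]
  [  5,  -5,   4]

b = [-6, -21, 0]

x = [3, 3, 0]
Yes

Ax = [-6, -21, 0] = b ✓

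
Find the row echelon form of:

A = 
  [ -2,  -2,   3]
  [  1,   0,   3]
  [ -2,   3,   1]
Row operations:
R2 → R2 + (1/2)·R1
R3 → R3 - (1)·R1
R3 → R3 + (5)·R2

Resulting echelon form:
REF = 
  [  -2,   -2,    3]
  [   0,   -1,  9/2]
  [   0,    0, 41/2]

Rank = 3 (number of non-zero pivot rows).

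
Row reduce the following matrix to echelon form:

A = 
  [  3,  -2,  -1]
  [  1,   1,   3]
Row operations:
R2 → R2 - (1/3)·R1

Resulting echelon form:
REF = 
  [   3,   -2,   -1]
  [   0,  5/3, 10/3]

Rank = 2 (number of non-zero pivot rows).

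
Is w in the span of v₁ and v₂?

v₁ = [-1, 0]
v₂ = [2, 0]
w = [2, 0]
Yes

Form the augmented matrix and row-reduce:
[v₁|v₂|w] = 
  [ -1,   2,   2]
  [  0,   0,   0]
(already in echelon form — no row operations needed)

No row of the form [0 0 | nonzero], so the system is consistent. Back-substitution gives c₁ = -2, c₂ = 0: w = (-2)·v₁ + (0)·v₂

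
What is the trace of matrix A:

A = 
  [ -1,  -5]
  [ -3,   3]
2

tr(A) = -1 + 3 = 2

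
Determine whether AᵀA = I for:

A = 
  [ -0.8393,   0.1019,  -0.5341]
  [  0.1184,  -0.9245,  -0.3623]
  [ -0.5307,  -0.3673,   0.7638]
Yes

AᵀA = 
  [  1.0001,  -0.0001,   0]
  [ -0.0001,   1,   0]
  [  0,   0,   0.9999]
≈ I (equal to I up to the 4-dp rounding of the entries)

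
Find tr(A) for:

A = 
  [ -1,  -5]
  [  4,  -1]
-2

tr(A) = -1 + -1 = -2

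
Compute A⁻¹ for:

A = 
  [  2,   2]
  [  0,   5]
det(A) = (2)(5) - (2)(0) = 10
For a 2×2 matrix, A⁻¹ = (1/det(A)) · [[d, -b], [-c, a]]
    = (1/10) · [[5, -2], [0, 2]]

A⁻¹ = 
  [ 1/2, -1/5]
  [   0,  1/5]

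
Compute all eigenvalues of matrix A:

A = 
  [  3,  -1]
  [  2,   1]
λ = 2 + i, 2 - i  (≈ 2 + 1i, 2 - 1i)

tr(A) = 4, det(A) = 5
Characteristic polynomial: λ² - tr(A)λ + det(A) = λ² - 4λ + 5
λ² - 4λ + 5 = 0  ⇒  λ = (4 ± √((-4)² - 4·(5)))/2 = (4 ± √(-4))/2
  = 2 + i,  2 - i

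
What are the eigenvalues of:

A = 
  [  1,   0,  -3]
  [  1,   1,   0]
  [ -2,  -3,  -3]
λ = 0, (-1 + 3√5)/2, (-1 - 3√5)/2  (≈ 0, 2.854, -3.854)

Characteristic polynomial: det(λI - A) = λ³ + λ² - 11λ
The constant term is 0, so λ = 0 is a root: p(λ) = λ(λ² + λ - 11)
λ² + λ - 11 = 0  ⇒  λ = (-1 ± √((1)² - 4·(-11)))/2 = (-1 ± √(45))/2
  = (-1 + 3√5)/2,  (-1 - 3√5)/2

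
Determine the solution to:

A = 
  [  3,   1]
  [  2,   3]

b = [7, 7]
x = [2, 1]

Row reduce the augmented matrix [A|b]:
R2 → R2 - (2/3)·R1
REF = 
  [  3,   1,   7]
  [  0, 7/3, 7/3]

Back-substitution:
x₂ = (7/3) / (7/3) = 1
x₁ = (7 - (1)(1)) / 3 = 2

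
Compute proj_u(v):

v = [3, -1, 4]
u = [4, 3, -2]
v·u = (3)(4) + (-1)(3) + (4)(-2) = 1
u·u = (4)² + (3)² + (-2)² = 29
proj_u(v) = (v·u / u·u) × u = (1/29) × u

proj_u(v) = [4/29, 3/29, -2/29]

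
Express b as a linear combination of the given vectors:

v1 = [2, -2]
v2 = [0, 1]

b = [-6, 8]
c1 = -3, c2 = 2

b = -3·v1 + 2·v2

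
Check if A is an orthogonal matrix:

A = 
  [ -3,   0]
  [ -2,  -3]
No

AᵀA = 
  [ 13,   6]
  [  6,   9]
≠ I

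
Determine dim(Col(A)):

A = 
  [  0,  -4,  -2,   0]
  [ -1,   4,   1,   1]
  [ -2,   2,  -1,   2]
dim(Col(A)) = 2

Row reduce:
Swap R1 ↔ R2
R3 → R3 - (2)·R1
R3 → R3 - (3/2)·R2
REF = 
  [ -1,   4,   1,   1]
  [  0,  -4,  -2,   0]
  [  0,   0,   0,   0]
Pivot columns: 1, 2 → 2 pivots.
dim(Col(A)) = number of pivot columns = 2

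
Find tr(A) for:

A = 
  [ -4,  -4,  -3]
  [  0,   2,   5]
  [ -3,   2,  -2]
-4

tr(A) = -4 + 2 + -2 = -4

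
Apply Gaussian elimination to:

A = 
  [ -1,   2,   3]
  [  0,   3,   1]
Row operations:
No row operations needed (already in echelon form).

Resulting echelon form:
REF = 
  [ -1,   2,   3]
  [  0,   3,   1]

Rank = 2 (number of non-zero pivot rows).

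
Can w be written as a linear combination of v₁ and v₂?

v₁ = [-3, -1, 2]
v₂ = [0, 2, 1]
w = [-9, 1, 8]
Yes

Form the augmented matrix and row-reduce:
[v₁|v₂|w] = 
  [ -3,   0,  -9]
  [ -1,   2,   1]
  [  2,   1,   8]
R2 → R2 - (1/3)·R1
R3 → R3 + (2/3)·R1
R3 → R3 - (1/2)·R2
REF = 
  [ -3,   0,  -9]
  [  0,   2,   4]
  [  0,   0,   0]

No row of the form [0 0 | nonzero], so the system is consistent. Back-substitution gives c₁ = 3, c₂ = 2: w = (3)·v₁ + (2)·v₂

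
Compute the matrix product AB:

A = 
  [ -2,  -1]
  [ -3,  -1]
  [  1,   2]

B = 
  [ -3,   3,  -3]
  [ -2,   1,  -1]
AB = 
  [  8,  -7,   7]
  [ 11, -10,  10]
  [ -7,   5,  -5]

A is 3×2 and B is 2×3, so AB is 3×3. Each entry is (row of A)·(column of B):
AB[1,1] = (-2)(-3) + (-1)(-2) = 8
AB[1,2] = (-2)(3) + (-1)(1) = -7
AB[1,3] = (-2)(-3) + (-1)(-1) = 7
AB[2,1] = (-3)(-3) + (-1)(-2) = 11
AB[2,2] = (-3)(3) + (-1)(1) = -10
AB[2,3] = (-3)(-3) + (-1)(-1) = 10
AB[3,1] = (1)(-3) + (2)(-2) = -7
AB[3,2] = (1)(3) + (2)(1) = 5
AB[3,3] = (1)(-3) + (2)(-1) = -5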